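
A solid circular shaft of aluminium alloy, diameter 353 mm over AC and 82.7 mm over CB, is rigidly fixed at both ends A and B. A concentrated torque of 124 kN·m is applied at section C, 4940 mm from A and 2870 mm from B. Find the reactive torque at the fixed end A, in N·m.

Compatibility: T_A·a/J_AC = T_B·b/J_CB with T_A + T_B = T₀.
J_AC = 1.52×10^-3 m⁴, J_CB = 4.59×10^-6 m⁴, so T_A = T₀·(J_AC/a)/((J_AC/a)+(J_CB/b)) = 123400 N·m, T_B = 639.7 N·m.

123000 N·m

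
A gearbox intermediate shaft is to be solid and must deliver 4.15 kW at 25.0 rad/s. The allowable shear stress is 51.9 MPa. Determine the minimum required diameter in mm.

ω = 25.0 rad/s, so T = P/ω = 4.15×10³ / 25.00 = 166.0 N·m.
For a solid shaft τ_max = 16T/(πd³), so d = (16T/(π τ_allow))^(1/3) = (16·166.0/(π·5.19×10^7))^(1/3) = 0.02535 m.

25.3 mm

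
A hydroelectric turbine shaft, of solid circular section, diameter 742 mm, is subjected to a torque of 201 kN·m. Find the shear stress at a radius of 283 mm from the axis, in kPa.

J = πd⁴/32 = π(0.742)⁴/32 = 0.02976 m⁴.
Shear stress varies linearly with radius: τ = T·r/J = 201000 × 0.283 / 0.02976 = 1.911×10^6 Pa.

1910 kPa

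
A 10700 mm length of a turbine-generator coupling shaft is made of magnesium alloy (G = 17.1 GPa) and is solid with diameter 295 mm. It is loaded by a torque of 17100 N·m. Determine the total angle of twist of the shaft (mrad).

14.4 mrad

J = πd⁴/32 = π(0.295)⁴/32 = 7.435×10^-4 m⁴.
θ = T·L/(G·J) = 17100 × 10.7 / (17.1×10⁹ × 7.435×10^-4) = 0.01439 rad.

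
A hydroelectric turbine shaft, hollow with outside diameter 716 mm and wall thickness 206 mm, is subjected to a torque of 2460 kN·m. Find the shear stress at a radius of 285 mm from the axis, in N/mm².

28.1 N/mm²

J = π(d_o⁴ − d_i⁴)/32 = π(0.716⁴ − 0.304⁴)/32 = 0.02496 m⁴.
Shear stress varies linearly with radius: τ = T·r/J = 2.460e6 × 0.285 / 0.02496 = 2.809×10^7 Pa.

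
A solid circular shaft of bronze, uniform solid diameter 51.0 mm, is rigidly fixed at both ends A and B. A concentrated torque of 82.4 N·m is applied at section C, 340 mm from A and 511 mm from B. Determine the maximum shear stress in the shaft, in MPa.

With uniform GJ and both ends fixed, compatibility θ_AC = θ_CB gives T_A·a = T_B·b, together with T_A + T_B = T₀.
T_A = T₀·b/(a+b) = 82.40·511/851.0 = 49.48 N·m; T_B = 32.92 N·m.
τ in each portion: τ_AC = 1.90×10^6 Pa, τ_CB = 1.26×10^6 Pa; maximum is in AC.
τ_max = T_AC·r/J = 49.48·0.0255/6.64×10^-7 = 1.900×10^6 Pa.

1.90 MPa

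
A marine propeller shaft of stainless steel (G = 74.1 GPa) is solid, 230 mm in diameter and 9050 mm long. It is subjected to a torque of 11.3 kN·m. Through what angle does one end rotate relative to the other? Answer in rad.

J = πd⁴/32 = π(0.230)⁴/32 = 2.747×10^-4 m⁴.
θ = T·L/(G·J) = 11300 × 9.05 / (74.1×10⁹ × 2.747×10^-4) = 5.023×10^-3 rad.

0.00502 rad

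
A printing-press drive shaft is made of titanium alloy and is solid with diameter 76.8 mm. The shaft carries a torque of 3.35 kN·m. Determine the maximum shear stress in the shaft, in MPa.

J = πd⁴/32 = π(0.0768)⁴/32 = 3.415×10^-6 m⁴.
τ_max = T·r/J = 3350 × 0.0384 / 3.415×10^-6 = 3.766×10^7 Pa.

37.7 MPa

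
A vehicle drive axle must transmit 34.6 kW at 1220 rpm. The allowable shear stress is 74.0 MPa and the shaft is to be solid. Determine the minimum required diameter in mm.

ω = 2π·1220/60 = 127.8 rad/s, so T = P/ω = 34.6×10³ / 127.8 = 270.8 N·m.
For a solid shaft τ_max = 16T/(πd³), so d = (16T/(π τ_allow))^(1/3) = (16·270.8/(π·7.40×10^7))^(1/3) = 0.02651 m.

26.5 mm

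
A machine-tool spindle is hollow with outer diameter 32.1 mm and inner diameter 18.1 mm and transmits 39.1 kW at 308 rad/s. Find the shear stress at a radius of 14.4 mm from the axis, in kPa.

19500 kPa

ω = 308 rad/s, so T = P/ω = 39.1×10³ / 308.0 = 126.9 N·m.
J = π(d_o⁴ − d_i⁴)/32 = π(0.0321⁴ − 0.0181⁴)/32 = 9.370×10^-8 m⁴.
Shear stress varies linearly with radius: τ = T·r/J = 126.9 × 0.0144 / 9.370×10^-8 = 1.951×10^7 Pa.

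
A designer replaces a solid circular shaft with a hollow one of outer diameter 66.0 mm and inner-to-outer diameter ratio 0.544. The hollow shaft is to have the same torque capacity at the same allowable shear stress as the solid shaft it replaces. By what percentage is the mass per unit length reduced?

25.2 %

Equal τ_max and T ⇒ the solid shaft needs d_s³ = d_o³(1−k⁴), so d_s = 66.0·(1−0.544⁴)^(1/3) = 64.01 mm.
Area ratio A_h/A_s = d_o²(1−k²)/d_s² = (1−k²)/(1−k⁴)^(2/3) = 0.7484.
Mass saving = 1 − 0.7484 = 25.2 %.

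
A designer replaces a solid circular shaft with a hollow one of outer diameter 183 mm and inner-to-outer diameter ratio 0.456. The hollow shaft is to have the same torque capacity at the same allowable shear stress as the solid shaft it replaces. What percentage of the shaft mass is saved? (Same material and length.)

18.4 %

Equal τ_max and T ⇒ the solid shaft needs d_s³ = d_o³(1−k⁴), so d_s = 183·(1−0.456⁴)^(1/3) = 180.3 mm.
Area ratio A_h/A_s = d_o²(1−k²)/d_s² = (1−k²)/(1−k⁴)^(2/3) = 0.8158.
Mass saving = 1 − 0.8158 = 18.4 %.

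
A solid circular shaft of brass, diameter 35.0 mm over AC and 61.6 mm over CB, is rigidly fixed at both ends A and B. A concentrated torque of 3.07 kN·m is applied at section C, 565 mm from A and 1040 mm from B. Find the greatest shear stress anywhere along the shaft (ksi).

Compatibility: T_A·a/J_AC = T_B·b/J_CB with T_A + T_B = T₀.
J_AC = 1.47×10^-7 m⁴, J_CB = 1.41×10^-6 m⁴, so T_A = T₀·(J_AC/a)/((J_AC/a)+(J_CB/b)) = 494.1 N·m, T_B = 2576 N·m.
τ in each portion: τ_AC = 5.87×10^7 Pa, τ_CB = 5.61×10^7 Pa; maximum is in AC.
τ_max = T_AC·r/J = 494.1·0.0175/1.47×10^-7 = 5.870×10^7 Pa.

8.51 ksi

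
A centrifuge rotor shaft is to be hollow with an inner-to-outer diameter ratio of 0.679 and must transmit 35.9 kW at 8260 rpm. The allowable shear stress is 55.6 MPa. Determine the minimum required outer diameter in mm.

ω = 2π·8260/60 = 865.0 rad/s, so T = P/ω = 35.9×10³ / 865.0 = 41.50 N·m.
For a hollow shaft with d_i/d_o = 0.679: τ_max = 16T/(π d_o³ (1−k⁴)), so d_o = [16T/(π τ_allow (1−k⁴))]^(1/3) = [16·41.50/(π·5.56×10^7·0.7874)]^(1/3) = 0.01690 m.

16.9 mm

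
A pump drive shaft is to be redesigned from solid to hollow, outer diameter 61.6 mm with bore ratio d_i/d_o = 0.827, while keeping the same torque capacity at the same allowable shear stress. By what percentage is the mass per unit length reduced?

Equal τ_max and T ⇒ the solid shaft needs d_s³ = d_o³(1−k⁴), so d_s = 61.6·(1−0.827⁴)^(1/3) = 49.92 mm.
Area ratio A_h/A_s = d_o²(1−k²)/d_s² = (1−k²)/(1−k⁴)^(2/3) = 0.4813.
Mass saving = 1 − 0.4813 = 51.9 %.

51.9 %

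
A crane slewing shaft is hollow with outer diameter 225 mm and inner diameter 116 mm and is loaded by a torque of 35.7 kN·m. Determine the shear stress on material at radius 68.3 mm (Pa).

1.04e7 Pa

J = π(d_o⁴ − d_i⁴)/32 = π(0.225⁴ − 0.116⁴)/32 = 2.338×10^-4 m⁴.
Shear stress varies linearly with radius: τ = T·r/J = 35700 × 0.0683 / 2.338×10^-4 = 1.043×10^7 Pa.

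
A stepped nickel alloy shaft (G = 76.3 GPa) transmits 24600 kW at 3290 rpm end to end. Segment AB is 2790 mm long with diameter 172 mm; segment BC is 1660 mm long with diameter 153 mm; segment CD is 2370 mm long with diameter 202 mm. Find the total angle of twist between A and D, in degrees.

4.17°

ω = 2π·3290/60 = 344.5 rad/s, so T = P/ω = 24600×10³ / 344.5 = 71400 N·m.
J_AB = π(0.172)⁴/32 = 8.59×10^-5 m⁴; J_BC = π(0.153)⁴/32 = 5.38×10^-5 m⁴; J_CD = π(0.202)⁴/32 = 1.63×10^-4 m⁴.
θ = (T/G)·Σ L_i/J_i = (71400/76.3×10⁹)·(2.79/8.59×10^-5 + 1.66/5.38×10^-5 + 2.37/1.63×10^-4) = 0.07283 rad.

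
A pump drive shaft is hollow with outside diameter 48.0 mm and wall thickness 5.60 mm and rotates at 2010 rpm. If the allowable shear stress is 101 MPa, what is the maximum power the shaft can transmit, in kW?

302 kW

J = π(d_o⁴ − d_i⁴)/32 = π(0.0480⁴ − 0.0368⁴)/32 = 3.411×10^-7 m⁴.
T_max = τ_allow·J/r = 1.01×10^8 × 3.411×10^-7 / 0.0240 = 1435 N·m.
ω = 2π·2010/60 = 210.5 rad/s, so P_max = T_max·ω = 3.021×10^5 W.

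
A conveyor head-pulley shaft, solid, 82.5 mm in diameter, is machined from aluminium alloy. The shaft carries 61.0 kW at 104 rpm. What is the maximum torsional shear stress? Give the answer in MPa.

ω = 2π·104/60 = 10.89 rad/s, so T = P/ω = 61.0×10³ / 10.89 = 5601 N·m.
J = πd⁴/32 = π(0.0825)⁴/32 = 4.548×10^-6 m⁴.
τ_max = T·r/J = 5601 × 0.0413 / 4.548×10^-6 = 5.080×10^7 Pa.

50.8 MPa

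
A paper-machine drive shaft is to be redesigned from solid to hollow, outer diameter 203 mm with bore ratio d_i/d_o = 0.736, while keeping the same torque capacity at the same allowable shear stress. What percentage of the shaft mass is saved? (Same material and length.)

42.2 %

Equal τ_max and T ⇒ the solid shaft needs d_s³ = d_o³(1−k⁴), so d_s = 203·(1−0.736⁴)^(1/3) = 180.8 mm.
Area ratio A_h/A_s = d_o²(1−k²)/d_s² = (1−k²)/(1−k⁴)^(2/3) = 0.5777.
Mass saving = 1 − 0.5777 = 42.2 %.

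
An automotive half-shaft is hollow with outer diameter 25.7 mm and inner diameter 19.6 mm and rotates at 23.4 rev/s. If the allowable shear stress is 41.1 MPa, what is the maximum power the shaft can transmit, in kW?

13.3 kW

J = π(d_o⁴ − d_i⁴)/32 = π(0.0257⁴ − 0.0196⁴)/32 = 2.834×10^-8 m⁴.
T_max = τ_allow·J/r = 4.11×10^7 × 2.834×10^-8 / 0.0129 = 90.64 N·m.
ω = 2π·23.4 = 147.0 rad/s, so P_max = T_max·ω = 1.333×10^4 W.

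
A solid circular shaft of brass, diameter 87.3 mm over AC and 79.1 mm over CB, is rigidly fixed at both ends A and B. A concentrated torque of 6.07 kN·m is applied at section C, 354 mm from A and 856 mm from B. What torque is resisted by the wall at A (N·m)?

4750 N·m

Compatibility: T_A·a/J_AC = T_B·b/J_CB with T_A + T_B = T₀.
J_AC = 5.70×10^-6 m⁴, J_CB = 3.84×10^-6 m⁴, so T_A = T₀·(J_AC/a)/((J_AC/a)+(J_CB/b)) = 4747 N·m, T_B = 1323 N·m.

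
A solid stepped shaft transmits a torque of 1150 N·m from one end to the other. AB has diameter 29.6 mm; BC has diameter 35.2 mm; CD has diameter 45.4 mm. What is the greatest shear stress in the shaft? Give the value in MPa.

226 MPa

Under the same torque, τ_max = 16T/(πd³) is largest where d is smallest — segment AB (d = 29.6 mm).
τ_max = 16·1150/(π·(0.0296)³) = 2.258×10^8 Pa.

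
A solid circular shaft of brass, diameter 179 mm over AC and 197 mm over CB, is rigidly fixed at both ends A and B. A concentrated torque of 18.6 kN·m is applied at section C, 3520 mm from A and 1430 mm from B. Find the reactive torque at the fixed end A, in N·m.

4030 N·m

Compatibility: T_A·a/J_AC = T_B·b/J_CB with T_A + T_B = T₀.
J_AC = 1.01×10^-4 m⁴, J_CB = 1.48×10^-4 m⁴, so T_A = T₀·(J_AC/a)/((J_AC/a)+(J_CB/b)) = 4034 N·m, T_B = 14570 N·m.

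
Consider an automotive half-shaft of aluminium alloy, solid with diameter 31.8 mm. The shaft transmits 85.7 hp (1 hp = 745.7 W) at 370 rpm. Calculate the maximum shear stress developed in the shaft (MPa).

ω = 2π·370/60 = 38.75 rad/s, so T = P/ω = 85.7×745.7 / 38.75 = 1649 N·m.
J = πd⁴/32 = π(0.0318)⁴/32 = 1.004×10^-7 m⁴.
τ_max = T·r/J = 1649 × 0.0159 / 1.004×10^-7 = 2.612×10^8 Pa.

261 MPa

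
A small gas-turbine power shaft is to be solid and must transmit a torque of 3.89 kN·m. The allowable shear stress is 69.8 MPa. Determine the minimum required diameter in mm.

65.7 mm

For a solid shaft τ_max = 16T/(πd³), so d = (16T/(π τ_allow))^(1/3) = (16·3890/(π·6.98×10^7))^(1/3) = 0.06572 m.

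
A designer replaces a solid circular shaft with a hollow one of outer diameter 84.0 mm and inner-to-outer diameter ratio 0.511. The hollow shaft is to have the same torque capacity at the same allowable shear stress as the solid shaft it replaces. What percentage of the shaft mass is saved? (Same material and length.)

Equal τ_max and T ⇒ the solid shaft needs d_s³ = d_o³(1−k⁴), so d_s = 84.0·(1−0.511⁴)^(1/3) = 82.05 mm.
Area ratio A_h/A_s = d_o²(1−k²)/d_s² = (1−k²)/(1−k⁴)^(2/3) = 0.7745.
Mass saving = 1 − 0.7745 = 22.6 %.

22.6 %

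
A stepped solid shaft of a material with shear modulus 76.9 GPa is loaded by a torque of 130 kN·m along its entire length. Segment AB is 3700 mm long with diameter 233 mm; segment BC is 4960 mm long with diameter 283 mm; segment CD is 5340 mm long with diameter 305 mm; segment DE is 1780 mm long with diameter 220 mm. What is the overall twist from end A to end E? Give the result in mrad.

J_AB = π(0.233)⁴/32 = 2.89×10^-4 m⁴; J_BC = π(0.283)⁴/32 = 6.30×10^-4 m⁴; J_CD = π(0.305)⁴/32 = 8.50×10^-4 m⁴; J_DE = π(0.220)⁴/32 = 2.30×10^-4 m⁴.
θ = (T/G)·Σ L_i/J_i = (130000/76.9×10⁹)·(3.70/2.89×10^-4 + 4.96/6.30×10^-4 + 5.34/8.50×10^-4 + 1.78/2.30×10^-4) = 0.05864 rad.

58.6 mrad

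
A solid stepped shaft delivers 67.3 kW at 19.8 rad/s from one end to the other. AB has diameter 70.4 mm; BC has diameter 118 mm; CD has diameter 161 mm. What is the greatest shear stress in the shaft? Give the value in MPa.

49.6 MPa

ω = 19.8 rad/s, so T = P/ω = 67.3×10³ / 19.80 = 3399 N·m.
Under the same torque, τ_max = 16T/(πd³) is largest where d is smallest — segment AB (d = 70.4 mm).
τ_max = 16·3399/(π·(0.0704)³) = 4.961×10^7 Pa.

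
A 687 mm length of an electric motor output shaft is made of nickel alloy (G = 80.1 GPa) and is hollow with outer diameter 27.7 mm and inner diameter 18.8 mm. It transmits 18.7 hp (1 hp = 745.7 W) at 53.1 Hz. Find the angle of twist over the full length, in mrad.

7.87 mrad

ω = 2π·53.1 = 333.6 rad/s, so T = P/ω = 18.7×745.7 / 333.6 = 41.80 N·m.
J = π(d_o⁴ − d_i⁴)/32 = π(0.0277⁴ − 0.0188⁴)/32 = 4.553×10^-8 m⁴.
θ = T·L/(G·J) = 41.80 × 0.687 / (80.1×10⁹ × 4.553×10^-8) = 7.872×10^-3 rad.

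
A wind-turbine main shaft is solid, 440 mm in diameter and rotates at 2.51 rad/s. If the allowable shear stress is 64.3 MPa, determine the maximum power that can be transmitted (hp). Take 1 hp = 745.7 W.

J = πd⁴/32 = π(0.440)⁴/32 = 3.680×10^-3 m⁴.
T_max = τ_allow·J/r = 6.43×10^7 × 3.680×10^-3 / 0.220 = 1.075e6 N·m.
ω = 2.51 rad/s, so P_max = T_max·ω = 2.699×10^6 W.

3620 hp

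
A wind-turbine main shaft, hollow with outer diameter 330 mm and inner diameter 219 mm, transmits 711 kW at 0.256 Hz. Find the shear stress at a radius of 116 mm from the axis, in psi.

ω = 2π·0.256 = 1.608 rad/s, so T = P/ω = 711×10³ / 1.608 = 442000 N·m.
J = π(d_o⁴ − d_i⁴)/32 = π(0.330⁴ − 0.219⁴)/32 = 9.384×10^-4 m⁴.
Shear stress varies linearly with radius: τ = T·r/J = 442000 × 0.116 / 9.384×10^-4 = 5.464×10^7 Pa.

7920 psi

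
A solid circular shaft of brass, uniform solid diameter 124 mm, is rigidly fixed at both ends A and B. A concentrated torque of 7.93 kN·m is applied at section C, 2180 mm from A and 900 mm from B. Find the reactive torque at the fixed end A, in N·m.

With uniform GJ and both ends fixed, compatibility θ_AC = θ_CB gives T_A·a = T_B·b, together with T_A + T_B = T₀.
T_A = T₀·b/(a+b) = 7930·900/3080 = 2317 N·m; T_B = 5613 N·m.

2320 N·m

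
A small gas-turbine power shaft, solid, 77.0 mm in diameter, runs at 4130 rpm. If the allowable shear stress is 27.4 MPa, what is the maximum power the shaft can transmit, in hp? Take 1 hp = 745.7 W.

1420 hp

J = πd⁴/32 = π(0.0770)⁴/32 = 3.451×10^-6 m⁴.
T_max = τ_allow·J/r = 2.74×10^7 × 3.451×10^-6 / 0.0385 = 2456 N·m.
ω = 2π·4130/60 = 432.5 rad/s, so P_max = T_max·ω = 1.062×10^6 W.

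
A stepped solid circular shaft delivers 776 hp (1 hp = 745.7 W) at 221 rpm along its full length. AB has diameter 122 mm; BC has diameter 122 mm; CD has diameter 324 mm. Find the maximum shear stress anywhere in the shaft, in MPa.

70.1 MPa

ω = 2π·221/60 = 23.14 rad/s, so T = P/ω = 776×745.7 / 23.14 = 25000 N·m.
Under the same torque, τ_max = 16T/(πd³) is largest where d is smallest — segment AB (d = 122 mm).
τ_max = 16·25000/(π·(0.122)³) = 7.013×10^7 Pa.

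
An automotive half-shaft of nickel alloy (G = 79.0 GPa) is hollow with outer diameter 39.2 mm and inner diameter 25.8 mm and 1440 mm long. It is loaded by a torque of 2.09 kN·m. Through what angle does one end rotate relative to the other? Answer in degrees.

J = π(d_o⁴ − d_i⁴)/32 = π(0.0392⁴ − 0.0258⁴)/32 = 1.883×10^-7 m⁴.
θ = T·L/(G·J) = 2090 × 1.44 / (79.0×10⁹ × 1.883×10^-7) = 0.2023 rad.

11.6°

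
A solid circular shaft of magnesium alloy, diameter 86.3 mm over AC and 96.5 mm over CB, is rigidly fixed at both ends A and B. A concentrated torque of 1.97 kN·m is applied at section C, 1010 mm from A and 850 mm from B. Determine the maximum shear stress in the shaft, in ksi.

Compatibility: T_A·a/J_AC = T_B·b/J_CB with T_A + T_B = T₀.
J_AC = 5.45×10^-6 m⁴, J_CB = 8.51×10^-6 m⁴, so T_A = T₀·(J_AC/a)/((J_AC/a)+(J_CB/b)) = 689.4 N·m, T_B = 1281 N·m.
τ in each portion: τ_AC = 5.46×10^6 Pa, τ_CB = 7.26×10^6 Pa; maximum is in CB.
τ_max = T_CB·r/J = 1281·0.0483/8.51×10^-6 = 7.258×10^6 Pa.

1.05 ksi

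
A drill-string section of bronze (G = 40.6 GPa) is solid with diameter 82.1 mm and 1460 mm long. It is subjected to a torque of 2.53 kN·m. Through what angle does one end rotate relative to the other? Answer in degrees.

1.17°

J = πd⁴/32 = π(0.0821)⁴/32 = 4.460×10^-6 m⁴.
θ = T·L/(G·J) = 2530 × 1.46 / (40.6×10⁹ × 4.460×10^-6) = 0.02040 rad.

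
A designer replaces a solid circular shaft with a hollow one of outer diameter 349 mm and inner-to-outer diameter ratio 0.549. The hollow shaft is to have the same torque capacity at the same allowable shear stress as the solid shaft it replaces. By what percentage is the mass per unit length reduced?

25.6 %

Equal τ_max and T ⇒ the solid shaft needs d_s³ = d_o³(1−k⁴), so d_s = 349·(1−0.549⁴)^(1/3) = 338.1 mm.
Area ratio A_h/A_s = d_o²(1−k²)/d_s² = (1−k²)/(1−k⁴)^(2/3) = 0.7444.
Mass saving = 1 − 0.7444 = 25.6 %.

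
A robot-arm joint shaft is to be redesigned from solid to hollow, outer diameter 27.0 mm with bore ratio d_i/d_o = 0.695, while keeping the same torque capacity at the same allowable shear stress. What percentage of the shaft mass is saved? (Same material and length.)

Equal τ_max and T ⇒ the solid shaft needs d_s³ = d_o³(1−k⁴), so d_s = 27.0·(1−0.695⁴)^(1/3) = 24.71 mm.
Area ratio A_h/A_s = d_o²(1−k²)/d_s² = (1−k²)/(1−k⁴)^(2/3) = 0.6172.
Mass saving = 1 − 0.6172 = 38.3 %.

38.3 %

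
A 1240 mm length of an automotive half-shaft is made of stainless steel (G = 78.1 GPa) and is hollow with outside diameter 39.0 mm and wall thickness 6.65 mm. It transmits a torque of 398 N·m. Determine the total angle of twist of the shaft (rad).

J = π(d_o⁴ − d_i⁴)/32 = π(0.0390⁴ − 0.0257⁴)/32 = 1.843×10^-7 m⁴.
θ = T·L/(G·J) = 398.0 × 1.24 / (78.1×10⁹ × 1.843×10^-7) = 0.03429 rad.

0.0343 rad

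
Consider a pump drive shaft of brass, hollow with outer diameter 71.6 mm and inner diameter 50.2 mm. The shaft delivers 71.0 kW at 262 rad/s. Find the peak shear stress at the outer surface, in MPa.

ω = 262 rad/s, so T = P/ω = 71.0×10³ / 262.0 = 271.0 N·m.
J = π(d_o⁴ − d_i⁴)/32 = π(0.0716⁴ − 0.0502⁴)/32 = 1.957×10^-6 m⁴.
τ_max = T·r/J = 271.0 × 0.0358 / 1.957×10^-6 = 4.958×10^6 Pa.

4.96 MPa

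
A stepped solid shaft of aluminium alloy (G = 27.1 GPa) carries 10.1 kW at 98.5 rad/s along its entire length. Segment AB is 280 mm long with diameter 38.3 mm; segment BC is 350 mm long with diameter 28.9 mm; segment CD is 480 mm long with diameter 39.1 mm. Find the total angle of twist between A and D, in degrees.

ω = 98.5 rad/s, so T = P/ω = 10.1×10³ / 98.50 = 102.5 N·m.
J_AB = π(0.0383)⁴/32 = 2.11×10^-7 m⁴; J_BC = π(0.0289)⁴/32 = 6.85×10^-8 m⁴; J_CD = π(0.0391)⁴/32 = 2.29×10^-7 m⁴.
θ = (T/G)·Σ L_i/J_i = (102.5/27.1×10⁹)·(0.280/2.11×10^-7 + 0.350/6.85×10^-8 + 0.480/2.29×10^-7) = 0.03227 rad.

1.85°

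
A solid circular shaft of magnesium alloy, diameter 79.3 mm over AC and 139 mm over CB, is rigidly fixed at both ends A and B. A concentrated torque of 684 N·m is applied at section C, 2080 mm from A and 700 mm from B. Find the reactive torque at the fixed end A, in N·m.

23.5 N·m

Compatibility: T_A·a/J_AC = T_B·b/J_CB with T_A + T_B = T₀.
J_AC = 3.88×10^-6 m⁴, J_CB = 3.66×10^-5 m⁴, so T_A = T₀·(J_AC/a)/((J_AC/a)+(J_CB/b)) = 23.55 N·m, T_B = 660.5 N·m.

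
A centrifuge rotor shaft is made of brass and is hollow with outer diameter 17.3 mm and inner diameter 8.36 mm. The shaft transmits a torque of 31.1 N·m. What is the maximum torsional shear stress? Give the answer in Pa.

J = π(d_o⁴ − d_i⁴)/32 = π(0.0173⁴ − 0.00836⁴)/32 = 8.314×10^-9 m⁴.
τ_max = T·r/J = 31.10 × 0.00865 / 8.314×10^-9 = 3.236×10^7 Pa.

3.24e7 Pa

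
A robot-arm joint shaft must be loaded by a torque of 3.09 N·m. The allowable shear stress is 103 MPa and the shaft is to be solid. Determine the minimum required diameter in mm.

5.35 mm

For a solid shaft τ_max = 16T/(πd³), so d = (16T/(π τ_allow))^(1/3) = (16·3.090/(π·1.03×10^8))^(1/3) = 0.005346 m.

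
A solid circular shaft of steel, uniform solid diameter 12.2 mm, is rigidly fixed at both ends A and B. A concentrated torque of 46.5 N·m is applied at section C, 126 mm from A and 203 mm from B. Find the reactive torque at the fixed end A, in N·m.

28.7 N·m

With uniform GJ and both ends fixed, compatibility θ_AC = θ_CB gives T_A·a = T_B·b, together with T_A + T_B = T₀.
T_A = T₀·b/(a+b) = 46.50·203/329.0 = 28.69 N·m; T_B = 17.81 N·m.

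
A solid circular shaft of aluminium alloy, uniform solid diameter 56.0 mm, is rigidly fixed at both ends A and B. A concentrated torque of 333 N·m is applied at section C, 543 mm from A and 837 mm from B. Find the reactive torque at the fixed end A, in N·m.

202 N·m

With uniform GJ and both ends fixed, compatibility θ_AC = θ_CB gives T_A·a = T_B·b, together with T_A + T_B = T₀.
T_A = T₀·b/(a+b) = 333.0·837/1380 = 202.0 N·m; T_B = 131.0 N·m.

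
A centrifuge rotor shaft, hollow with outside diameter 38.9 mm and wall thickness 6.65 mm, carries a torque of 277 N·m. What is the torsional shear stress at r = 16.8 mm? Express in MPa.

J = π(d_o⁴ − d_i⁴)/32 = π(0.0389⁴ − 0.0256⁴)/32 = 1.826×10^-7 m⁴.
Shear stress varies linearly with radius: τ = T·r/J = 277.0 × 0.0168 / 1.826×10^-7 = 2.548×10^7 Pa.

25.5 MPa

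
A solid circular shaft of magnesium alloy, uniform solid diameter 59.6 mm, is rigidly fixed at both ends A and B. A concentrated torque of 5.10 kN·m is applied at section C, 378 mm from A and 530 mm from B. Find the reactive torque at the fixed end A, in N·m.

With uniform GJ and both ends fixed, compatibility θ_AC = θ_CB gives T_A·a = T_B·b, together with T_A + T_B = T₀.
T_A = T₀·b/(a+b) = 5100·530/908.0 = 2977 N·m; T_B = 2123 N·m.

2980 N·m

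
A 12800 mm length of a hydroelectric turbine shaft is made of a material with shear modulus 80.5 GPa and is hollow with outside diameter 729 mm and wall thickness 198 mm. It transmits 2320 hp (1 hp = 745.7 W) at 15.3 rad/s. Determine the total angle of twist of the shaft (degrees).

0.0388°

ω = 15.3 rad/s, so T = P/ω = 2320×745.7 / 15.30 = 113100 N·m.
J = π(d_o⁴ − d_i⁴)/32 = π(0.729⁴ − 0.333⁴)/32 = 0.02652 m⁴.
θ = T·L/(G·J) = 113100 × 12.8 / (80.5×10⁹ × 0.02652) = 6.779×10^-4 rad.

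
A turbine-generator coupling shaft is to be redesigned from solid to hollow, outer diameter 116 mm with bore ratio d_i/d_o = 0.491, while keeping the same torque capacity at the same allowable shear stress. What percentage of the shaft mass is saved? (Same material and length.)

21.0 %

Equal τ_max and T ⇒ the solid shaft needs d_s³ = d_o³(1−k⁴), so d_s = 116·(1−0.491⁴)^(1/3) = 113.7 mm.
Area ratio A_h/A_s = d_o²(1−k²)/d_s² = (1−k²)/(1−k⁴)^(2/3) = 0.7898.
Mass saving = 1 − 0.7898 = 21.0 %.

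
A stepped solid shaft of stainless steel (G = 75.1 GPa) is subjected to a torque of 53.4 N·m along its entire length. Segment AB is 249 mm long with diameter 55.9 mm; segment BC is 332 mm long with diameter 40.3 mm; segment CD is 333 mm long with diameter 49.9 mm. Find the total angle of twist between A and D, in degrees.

0.0851°

J_AB = π(0.0559)⁴/32 = 9.59×10^-7 m⁴; J_BC = π(0.0403)⁴/32 = 2.59×10^-7 m⁴; J_CD = π(0.0499)⁴/32 = 6.09×10^-7 m⁴.
θ = (T/G)·Σ L_i/J_i = (53.40/75.1×10⁹)·(0.249/9.59×10^-7 + 0.332/2.59×10^-7 + 0.333/6.09×10^-7) = 1.485×10^-3 rad.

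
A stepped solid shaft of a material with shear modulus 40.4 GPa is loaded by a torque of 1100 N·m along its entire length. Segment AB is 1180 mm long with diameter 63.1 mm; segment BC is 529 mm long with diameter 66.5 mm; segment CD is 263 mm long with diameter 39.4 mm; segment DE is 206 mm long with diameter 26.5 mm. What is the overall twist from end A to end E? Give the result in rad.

J_AB = π(0.0631)⁴/32 = 1.56×10^-6 m⁴; J_BC = π(0.0665)⁴/32 = 1.92×10^-6 m⁴; J_CD = π(0.0394)⁴/32 = 2.37×10^-7 m⁴; J_DE = π(0.0265)⁴/32 = 4.84×10^-8 m⁴.
θ = (T/G)·Σ L_i/J_i = (1100/40.4×10⁹)·(1.18/1.56×10^-6 + 0.529/1.92×10^-6 + 0.263/2.37×10^-7 + 0.206/4.84×10^-8) = 0.1743 rad.

0.174 rad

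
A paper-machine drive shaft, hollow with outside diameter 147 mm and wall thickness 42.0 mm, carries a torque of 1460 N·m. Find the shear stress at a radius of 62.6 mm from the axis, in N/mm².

J = π(d_o⁴ − d_i⁴)/32 = π(0.147⁴ − 0.0630⁴)/32 = 4.430×10^-5 m⁴.
Shear stress varies linearly with radius: τ = T·r/J = 1460 × 0.0626 / 4.430×10^-5 = 2.063×10^6 Pa.

2.06 N/mm²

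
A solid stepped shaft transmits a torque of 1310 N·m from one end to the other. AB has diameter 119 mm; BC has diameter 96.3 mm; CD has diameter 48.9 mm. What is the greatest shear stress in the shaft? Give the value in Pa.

Under the same torque, τ_max = 16T/(πd³) is largest where d is smallest — segment CD (d = 48.9 mm).
τ_max = 16·1310/(π·(0.0489)³) = 5.706×10^7 Pa.

5.71e7 Pa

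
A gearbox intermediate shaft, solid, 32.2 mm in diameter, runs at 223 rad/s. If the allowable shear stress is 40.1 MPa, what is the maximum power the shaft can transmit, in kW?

58.6 kW

J = πd⁴/32 = π(0.0322)⁴/32 = 1.055×10^-7 m⁴.
T_max = τ_allow·J/r = 4.01×10^7 × 1.055×10^-7 / 0.0161 = 262.9 N·m.
ω = 223 rad/s, so P_max = T_max·ω = 5.862×10^4 W.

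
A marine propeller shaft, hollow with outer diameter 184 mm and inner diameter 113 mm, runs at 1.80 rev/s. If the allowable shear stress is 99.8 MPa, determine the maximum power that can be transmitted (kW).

J = π(d_o⁴ − d_i⁴)/32 = π(0.184⁴ − 0.113⁴)/32 = 9.652×10^-5 m⁴.
T_max = τ_allow·J/r = 9.98×10^7 × 9.652×10^-5 / 0.0920 = 104700 N·m.
ω = 2π·1.80 = 11.31 rad/s, so P_max = T_max·ω = 1.184×10^6 W.

1180 kW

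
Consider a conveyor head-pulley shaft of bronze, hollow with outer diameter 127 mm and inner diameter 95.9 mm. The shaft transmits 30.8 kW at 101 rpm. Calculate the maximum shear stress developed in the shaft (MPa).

10.7 MPa

ω = 2π·101/60 = 10.58 rad/s, so T = P/ω = 30.8×10³ / 10.58 = 2912 N·m.
J = π(d_o⁴ − d_i⁴)/32 = π(0.127⁴ − 0.0959⁴)/32 = 1.724×10^-5 m⁴.
τ_max = T·r/J = 2912 × 0.0635 / 1.724×10^-5 = 1.073×10^7 Pa.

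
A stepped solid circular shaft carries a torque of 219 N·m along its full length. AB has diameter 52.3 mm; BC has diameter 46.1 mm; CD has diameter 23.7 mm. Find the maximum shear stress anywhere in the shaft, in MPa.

Under the same torque, τ_max = 16T/(πd³) is largest where d is smallest — segment CD (d = 23.7 mm).
τ_max = 16·219.0/(π·(0.0237)³) = 8.379×10^7 Pa.

83.8 MPa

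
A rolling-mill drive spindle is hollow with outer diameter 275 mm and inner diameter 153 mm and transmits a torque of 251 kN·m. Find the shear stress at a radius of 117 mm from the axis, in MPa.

57.8 MPa

J = π(d_o⁴ − d_i⁴)/32 = π(0.275⁴ − 0.153⁴)/32 = 5.077×10^-4 m⁴.
Shear stress varies linearly with radius: τ = T·r/J = 251000 × 0.117 / 5.077×10^-4 = 5.785×10^7 Pa.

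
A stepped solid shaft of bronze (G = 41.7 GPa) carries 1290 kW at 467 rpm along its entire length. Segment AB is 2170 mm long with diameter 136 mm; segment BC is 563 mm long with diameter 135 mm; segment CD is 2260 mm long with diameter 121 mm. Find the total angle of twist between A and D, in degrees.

ω = 2π·467/60 = 48.90 rad/s, so T = P/ω = 1290×10³ / 48.90 = 26380 N·m.
J_AB = π(0.136)⁴/32 = 3.36×10^-5 m⁴; J_BC = π(0.135)⁴/32 = 3.26×10^-5 m⁴; J_CD = π(0.121)⁴/32 = 2.10×10^-5 m⁴.
θ = (T/G)·Σ L_i/J_i = (26380/41.7×10⁹)·(2.17/3.36×10^-5 + 0.563/3.26×10^-5 + 2.26/2.10×10^-5) = 0.1197 rad.

6.86°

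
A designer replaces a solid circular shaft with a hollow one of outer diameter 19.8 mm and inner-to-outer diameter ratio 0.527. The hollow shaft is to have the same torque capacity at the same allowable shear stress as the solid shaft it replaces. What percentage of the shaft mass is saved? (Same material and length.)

Equal τ_max and T ⇒ the solid shaft needs d_s³ = d_o³(1−k⁴), so d_s = 19.8·(1−0.527⁴)^(1/3) = 19.28 mm.
Area ratio A_h/A_s = d_o²(1−k²)/d_s² = (1−k²)/(1−k⁴)^(2/3) = 0.7620.
Mass saving = 1 − 0.7620 = 23.8 %.

23.8 %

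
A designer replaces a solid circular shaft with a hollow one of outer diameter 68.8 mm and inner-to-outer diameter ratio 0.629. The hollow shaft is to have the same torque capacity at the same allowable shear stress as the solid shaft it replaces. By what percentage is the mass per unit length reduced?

Equal τ_max and T ⇒ the solid shaft needs d_s³ = d_o³(1−k⁴), so d_s = 68.8·(1−0.629⁴)^(1/3) = 65.00 mm.
Area ratio A_h/A_s = d_o²(1−k²)/d_s² = (1−k²)/(1−k⁴)^(2/3) = 0.6770.
Mass saving = 1 − 0.6770 = 32.3 %.

32.3 %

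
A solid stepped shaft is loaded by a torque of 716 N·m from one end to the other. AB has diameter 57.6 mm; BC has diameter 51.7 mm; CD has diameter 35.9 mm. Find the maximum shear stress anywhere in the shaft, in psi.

11400 psi

Under the same torque, τ_max = 16T/(πd³) is largest where d is smallest — segment CD (d = 35.9 mm).
τ_max = 16·716.0/(π·(0.0359)³) = 7.881×10^7 Pa.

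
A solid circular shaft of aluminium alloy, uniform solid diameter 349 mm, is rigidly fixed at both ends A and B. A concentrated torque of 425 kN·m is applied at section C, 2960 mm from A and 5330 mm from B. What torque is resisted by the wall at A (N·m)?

With uniform GJ and both ends fixed, compatibility θ_AC = θ_CB gives T_A·a = T_B·b, together with T_A + T_B = T₀.
T_A = T₀·b/(a+b) = 425000·5330/8290 = 273300 N·m; T_B = 151700 N·m.

273000 N·m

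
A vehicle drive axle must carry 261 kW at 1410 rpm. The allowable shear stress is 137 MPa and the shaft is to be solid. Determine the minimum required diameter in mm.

40.4 mm

ω = 2π·1410/60 = 147.7 rad/s, so T = P/ω = 261×10³ / 147.7 = 1768 N·m.
For a solid shaft τ_max = 16T/(πd³), so d = (16T/(π τ_allow))^(1/3) = (16·1768/(π·1.37×10^8))^(1/3) = 0.04035 m.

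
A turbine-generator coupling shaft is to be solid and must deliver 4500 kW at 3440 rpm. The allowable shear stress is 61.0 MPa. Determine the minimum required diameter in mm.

101 mm

ω = 2π·3440/60 = 360.2 rad/s, so T = P/ω = 4500×10³ / 360.2 = 12490 N·m.
For a solid shaft τ_max = 16T/(πd³), so d = (16T/(π τ_allow))^(1/3) = (16·12490/(π·6.10×10^7))^(1/3) = 0.1014 m.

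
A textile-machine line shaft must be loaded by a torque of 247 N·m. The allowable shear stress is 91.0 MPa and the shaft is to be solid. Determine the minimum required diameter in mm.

For a solid shaft τ_max = 16T/(πd³), so d = (16T/(π τ_allow))^(1/3) = (16·247.0/(π·9.10×10^7))^(1/3) = 0.02400 m.

24.0 mm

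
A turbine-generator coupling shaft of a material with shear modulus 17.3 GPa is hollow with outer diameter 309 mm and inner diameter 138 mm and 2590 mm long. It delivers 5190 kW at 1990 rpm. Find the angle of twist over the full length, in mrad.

ω = 2π·1990/60 = 208.4 rad/s, so T = P/ω = 5190×10³ / 208.4 = 24900 N·m.
J = π(d_o⁴ − d_i⁴)/32 = π(0.309⁴ − 0.138⁴)/32 = 8.594×10^-4 m⁴.
θ = T·L/(G·J) = 24900 × 2.59 / (17.3×10⁹ × 8.594×10^-4) = 4.338×10^-3 rad.

4.34 mrad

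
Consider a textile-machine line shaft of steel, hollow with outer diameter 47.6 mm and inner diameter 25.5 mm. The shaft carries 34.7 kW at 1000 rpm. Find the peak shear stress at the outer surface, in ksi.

ω = 2π·1000/60 = 104.7 rad/s, so T = P/ω = 34.7×10³ / 104.7 = 331.4 N·m.
J = π(d_o⁴ − d_i⁴)/32 = π(0.0476⁴ − 0.0255⁴)/32 = 4.625×10^-7 m⁴.
τ_max = T·r/J = 331.4 × 0.0238 / 4.625×10^-7 = 1.705×10^7 Pa.

2.47 ksi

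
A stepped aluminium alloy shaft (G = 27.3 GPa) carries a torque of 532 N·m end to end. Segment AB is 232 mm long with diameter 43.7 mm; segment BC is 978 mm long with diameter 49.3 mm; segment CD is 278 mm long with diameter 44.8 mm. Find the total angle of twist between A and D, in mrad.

J_AB = π(0.0437)⁴/32 = 3.58×10^-7 m⁴; J_BC = π(0.0493)⁴/32 = 5.80×10^-7 m⁴; J_CD = π(0.0448)⁴/32 = 3.95×10^-7 m⁴.
θ = (T/G)·Σ L_i/J_i = (532.0/27.3×10⁹)·(0.232/3.58×10^-7 + 0.978/5.80×10^-7 + 0.278/3.95×10^-7) = 0.05919 rad.

59.2 mrad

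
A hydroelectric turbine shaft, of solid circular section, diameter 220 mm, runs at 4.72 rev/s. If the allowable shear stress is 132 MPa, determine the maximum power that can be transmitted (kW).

8180 kW

J = πd⁴/32 = π(0.220)⁴/32 = 2.300×10^-4 m⁴.
T_max = τ_allow·J/r = 1.32×10^8 × 2.300×10^-4 / 0.110 = 276000 N·m.
ω = 2π·4.72 = 29.66 rad/s, so P_max = T_max·ω = 8.185×10^6 W.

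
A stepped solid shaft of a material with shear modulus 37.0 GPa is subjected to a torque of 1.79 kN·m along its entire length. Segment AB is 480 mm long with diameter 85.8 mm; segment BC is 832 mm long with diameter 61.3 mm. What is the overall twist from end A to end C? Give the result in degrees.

1.91°

J_AB = π(0.0858)⁴/32 = 5.32×10^-6 m⁴; J_BC = π(0.0613)⁴/32 = 1.39×10^-6 m⁴.
θ = (T/G)·Σ L_i/J_i = (1790/37.0×10⁹)·(0.480/5.32×10^-6 + 0.832/1.39×10^-6) = 0.03340 rad.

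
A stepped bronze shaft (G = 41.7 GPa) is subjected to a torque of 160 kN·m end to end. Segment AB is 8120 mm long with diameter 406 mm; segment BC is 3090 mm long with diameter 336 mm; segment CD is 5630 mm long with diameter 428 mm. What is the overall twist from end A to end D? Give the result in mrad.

27.7 mrad

J_AB = π(0.406)⁴/32 = 2.67×10^-3 m⁴; J_BC = π(0.336)⁴/32 = 1.25×10^-3 m⁴; J_CD = π(0.428)⁴/32 = 3.29×10^-3 m⁴.
θ = (T/G)·Σ L_i/J_i = (160000/41.7×10⁹)·(8.12/2.67×10^-3 + 3.09/1.25×10^-3 + 5.63/3.29×10^-3) = 0.02771 rad.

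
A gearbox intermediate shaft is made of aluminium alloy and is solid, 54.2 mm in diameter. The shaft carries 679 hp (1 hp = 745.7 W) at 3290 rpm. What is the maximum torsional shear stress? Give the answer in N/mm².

ω = 2π·3290/60 = 344.5 rad/s, so T = P/ω = 679×745.7 / 344.5 = 1470 N·m.
J = πd⁴/32 = π(0.0542)⁴/32 = 8.472×10^-7 m⁴.
τ_max = T·r/J = 1470 × 0.0271 / 8.472×10^-7 = 4.701×10^7 Pa.

47.0 N/mm²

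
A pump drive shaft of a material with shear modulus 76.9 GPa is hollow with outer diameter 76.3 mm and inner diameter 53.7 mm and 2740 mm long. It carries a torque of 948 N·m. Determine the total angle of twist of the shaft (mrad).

J = π(d_o⁴ − d_i⁴)/32 = π(0.0763⁴ − 0.0537⁴)/32 = 2.511×10^-6 m⁴.
θ = T·L/(G·J) = 948.0 × 2.74 / (76.9×10⁹ × 2.511×10^-6) = 0.01345 rad.

13.5 mrad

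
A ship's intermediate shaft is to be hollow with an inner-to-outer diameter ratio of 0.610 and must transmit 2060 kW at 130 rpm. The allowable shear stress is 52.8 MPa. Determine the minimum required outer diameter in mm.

ω = 2π·130/60 = 13.61 rad/s, so T = P/ω = 2060×10³ / 13.61 = 151300 N·m.
For a hollow shaft with d_i/d_o = 0.610: τ_max = 16T/(π d_o³ (1−k⁴)), so d_o = [16T/(π τ_allow (1−k⁴))]^(1/3) = [16·151300/(π·5.28×10^7·0.8615)]^(1/3) = 0.2568 m.

257 mm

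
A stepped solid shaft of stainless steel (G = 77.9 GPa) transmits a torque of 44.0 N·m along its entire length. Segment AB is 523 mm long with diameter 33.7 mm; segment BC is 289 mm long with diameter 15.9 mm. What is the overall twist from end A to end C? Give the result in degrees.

J_AB = π(0.0337)⁴/32 = 1.27×10^-7 m⁴; J_BC = π(0.0159)⁴/32 = 6.27×10^-9 m⁴.
θ = (T/G)·Σ L_i/J_i = (44.00/77.9×10⁹)·(0.523/1.27×10^-7 + 0.289/6.27×10^-9) = 0.02835 rad.

1.62°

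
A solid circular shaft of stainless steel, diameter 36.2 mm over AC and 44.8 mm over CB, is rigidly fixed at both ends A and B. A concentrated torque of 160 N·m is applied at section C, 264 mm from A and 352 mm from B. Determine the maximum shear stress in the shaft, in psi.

903 psi

Compatibility: T_A·a/J_AC = T_B·b/J_CB with T_A + T_B = T₀.
J_AC = 1.69×10^-7 m⁴, J_CB = 3.95×10^-7 m⁴, so T_A = T₀·(J_AC/a)/((J_AC/a)+(J_CB/b)) = 57.99 N·m, T_B = 102.0 N·m.
τ in each portion: τ_AC = 6.23×10^6 Pa, τ_CB = 5.78×10^6 Pa; maximum is in AC.
τ_max = T_AC·r/J = 57.99·0.0181/1.69×10^-7 = 6.225×10^6 Pa.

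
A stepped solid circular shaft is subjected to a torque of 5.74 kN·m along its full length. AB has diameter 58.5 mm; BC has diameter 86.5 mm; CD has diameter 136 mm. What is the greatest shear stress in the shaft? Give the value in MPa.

Under the same torque, τ_max = 16T/(πd³) is largest where d is smallest — segment AB (d = 58.5 mm).
τ_max = 16·5740/(π·(0.0585)³) = 1.460×10^8 Pa.

146 MPa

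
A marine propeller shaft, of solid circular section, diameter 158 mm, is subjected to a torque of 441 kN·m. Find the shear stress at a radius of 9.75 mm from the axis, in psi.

J = πd⁴/32 = π(0.158)⁴/32 = 6.118×10^-5 m⁴.
Shear stress varies linearly with radius: τ = T·r/J = 441000 × 0.00975 / 6.118×10^-5 = 7.028×10^7 Pa.

10200 psi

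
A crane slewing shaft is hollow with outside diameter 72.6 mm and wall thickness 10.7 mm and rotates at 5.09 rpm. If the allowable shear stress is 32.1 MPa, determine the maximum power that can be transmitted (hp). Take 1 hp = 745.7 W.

1.30 hp

J = π(d_o⁴ − d_i⁴)/32 = π(0.0726⁴ − 0.0512⁴)/32 = 2.053×10^-6 m⁴.
T_max = τ_allow·J/r = 3.21×10^7 × 2.053×10^-6 / 0.0363 = 1815 N·m.
ω = 2π·5.09/60 = 0.5330 rad/s, so P_max = T_max·ω = 967.6 W.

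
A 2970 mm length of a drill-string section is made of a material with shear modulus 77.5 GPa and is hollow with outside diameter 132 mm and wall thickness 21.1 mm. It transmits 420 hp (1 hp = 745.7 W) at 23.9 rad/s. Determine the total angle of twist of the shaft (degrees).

1.23°

ω = 23.9 rad/s, so T = P/ω = 420×745.7 / 23.90 = 13100 N·m.
J = π(d_o⁴ − d_i⁴)/32 = π(0.132⁴ − 0.0898⁴)/32 = 2.342×10^-5 m⁴.
θ = T·L/(G·J) = 13100 × 2.97 / (77.5×10⁹ × 2.342×10^-5) = 0.02144 rad.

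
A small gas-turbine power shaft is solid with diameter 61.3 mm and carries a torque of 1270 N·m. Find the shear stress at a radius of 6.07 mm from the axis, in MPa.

J = πd⁴/32 = π(0.0613)⁴/32 = 1.386×10^-6 m⁴.
Shear stress varies linearly with radius: τ = T·r/J = 1270 × 0.00607 / 1.386×10^-6 = 5.561×10^6 Pa.

5.56 MPa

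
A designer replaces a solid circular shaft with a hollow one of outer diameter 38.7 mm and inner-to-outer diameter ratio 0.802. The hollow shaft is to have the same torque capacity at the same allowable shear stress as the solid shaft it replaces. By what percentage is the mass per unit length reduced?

Equal τ_max and T ⇒ the solid shaft needs d_s³ = d_o³(1−k⁴), so d_s = 38.7·(1−0.802⁴)^(1/3) = 32.39 mm.
Area ratio A_h/A_s = d_o²(1−k²)/d_s² = (1−k²)/(1−k⁴)^(2/3) = 0.5093.
Mass saving = 1 − 0.5093 = 49.1 %.

49.1 %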